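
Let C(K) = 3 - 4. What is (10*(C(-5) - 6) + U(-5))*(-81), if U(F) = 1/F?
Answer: 28431/5 ≈ 5686.2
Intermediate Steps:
C(K) = -1
(10*(C(-5) - 6) + U(-5))*(-81) = (10*(-1 - 6) + 1/(-5))*(-81) = (10*(-7) - ⅕)*(-81) = (-70 - ⅕)*(-81) = -351/5*(-81) = 28431/5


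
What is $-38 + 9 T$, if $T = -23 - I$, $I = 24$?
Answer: $-461$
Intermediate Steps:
$T = -47$ ($T = -23 - 24 = -47$)
$-38 + 9 T = -38 + 9 \left(-47\right) = -38 - 423 = -461$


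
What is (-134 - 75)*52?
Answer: -10868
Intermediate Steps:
(-134 - 75)*52 = -209*52 = -10868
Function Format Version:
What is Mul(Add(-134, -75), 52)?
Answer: -10868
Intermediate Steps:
Mul(Add(-134, -75), 52) = Mul(-209, 52) = -10868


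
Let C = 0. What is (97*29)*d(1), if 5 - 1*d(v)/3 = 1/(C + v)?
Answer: 33756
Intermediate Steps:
d(v) = 15 - 3/v (d(v) = 15 - 3/(0 + v) = 15 - 3/v)
(97*29)*d(1) = (97*29)*(15 - 3/1) = 2813*(15 - 3*1) = 2813*(15 - 3) = 2813*12 = 33756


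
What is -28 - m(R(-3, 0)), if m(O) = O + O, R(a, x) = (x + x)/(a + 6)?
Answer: -28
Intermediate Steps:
R(a, x) = 2*x/(6 + a) (R(a, x) = (2*x)/(6 + a) = 2*x/(6 + a))
m(O) = 2*O
-28 - m(R(-3, 0)) = -28 - 2*2*0/(6 - 3) = -28 - 2*2*0/3 = -28 - 2*2*0*(⅓) = -28 - 2*0 = -28 - 1*0 = -28 + 0 = -28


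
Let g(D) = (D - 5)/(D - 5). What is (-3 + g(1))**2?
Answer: 4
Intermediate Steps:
g(D) = 1 (g(D) = (-5 + D)/(-5 + D) = 1)
(-3 + g(1))**2 = (-3 + 1)**2 = (-2)**2 = 4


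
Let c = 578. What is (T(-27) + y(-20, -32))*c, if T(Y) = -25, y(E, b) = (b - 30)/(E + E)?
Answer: -135541/10 ≈ -13554.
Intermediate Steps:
y(E, b) = (-30 + b)/(2*E) (y(E, b) = (-30 + b)/((2*E)) = (-30 + b)*(1/(2*E)) = (-30 + b)/(2*E))
(T(-27) + y(-20, -32))*c = (-25 + (1/2)*(-30 - 32)/(-20))*578 = (-25 + (1/2)*(-1/20)*(-62))*578 = (-25 + 31/20)*578 = -469/20*578 = -135541/10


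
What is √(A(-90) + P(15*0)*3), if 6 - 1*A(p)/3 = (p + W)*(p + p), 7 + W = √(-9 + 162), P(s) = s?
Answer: 3*√(-5818 + 180*√17) ≈ 213.73*I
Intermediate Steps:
W = -7 + 3*√17 (W = -7 + √(-9 + 162) = -7 + √153 = -7 + 3*√17 ≈ 5.3693)
A(p) = 18 - 6*p*(-7 + p + 3*√17) (A(p) = 18 - 3*(p + (-7 + 3*√17))*(p + p) = 18 - 3*(-7 + p + 3*√17)*2*p = 18 - 6*p*(-7 + p + 3*√17))
√(A(-90) + P(15*0)*3) = √((18 - 6*(-90)² + 6*(-90)*(7 - 3*√17)) + (15*0)*3) = √((18 - 6*8100 + (-3780 + 1620*√17)) + 0*3) = √((18 - 48600 + (-3780 + 1620*√17)) + 0) = √((-52362 + 1620*√17) + 0) = √(-52362 + 1620*√17)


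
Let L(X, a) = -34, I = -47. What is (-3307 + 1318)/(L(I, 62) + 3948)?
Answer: -1989/3914 ≈ -0.50818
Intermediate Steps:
(-3307 + 1318)/(L(I, 62) + 3948) = (-3307 + 1318)/(-34 + 3948) = -1989/3914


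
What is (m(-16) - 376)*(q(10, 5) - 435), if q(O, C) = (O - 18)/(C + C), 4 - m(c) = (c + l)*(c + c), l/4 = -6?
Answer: 3599708/5 ≈ 7.1994e+5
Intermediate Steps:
l = -24 (l = 4*(-6) = -24)
m(c) = 4 - 2*c*(-24 + c) (m(c) = 4 - (c - 24)*(c + c) = 4 - (-24 + c)*2*c = 4 - 2*c*(-24 + c))
q(O, C) = (-18 + O)/(2*C) (q(O, C) = (-18 + O)/((2*C)) = (-18 + O)*(1/(2*C)) = (-18 + O)/(2*C))
(m(-16) - 376)*(q(10, 5) - 435) = ((4 - 2*(-16)² + 48*(-16)) - 376)*((½)*(-18 + 10)/5 - 435) = ((4 - 2*256 - 768) - 376)*((½)*(⅕)*(-8) - 435) = ((4 - 512 - 768) - 376)*(-⅘ - 435) = (-1276 - 376)*(-2179/5) = -1652*(-2179/5) = 3599708/5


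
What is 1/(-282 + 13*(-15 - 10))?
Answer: -1/607 ≈ -0.0016474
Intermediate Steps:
1/(-282 + 13*(-15 - 10)) = 1/(-282 + 13*(-25)) = 1/(-282 - 325) = 1/(-607) = -1/607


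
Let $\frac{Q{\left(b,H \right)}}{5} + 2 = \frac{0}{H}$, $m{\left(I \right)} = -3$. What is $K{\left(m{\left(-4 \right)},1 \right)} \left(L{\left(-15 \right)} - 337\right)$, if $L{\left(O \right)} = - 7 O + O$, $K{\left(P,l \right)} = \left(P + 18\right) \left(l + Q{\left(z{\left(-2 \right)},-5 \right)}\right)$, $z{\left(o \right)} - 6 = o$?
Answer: $33345$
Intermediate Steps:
$z{\left(o \right)} = 6 + o$
$Q{\left(b,H \right)} = -10$ ($Q{\left(b,H \right)} = -10 + 5 \frac{0}{H} = -10 + 5 \cdot 0 = -10 + 0 = -10$)
$K{\left(P,l \right)} = \left(-10 + l\right) \left(18 + P\right)$ ($K{\left(P,l \right)} = \left(P + 18\right) \left(l - 10\right) = \left(18 + P\right) \left(-10 + l\right) = \left(-10 + l\right) \left(18 + P\right)$)
$L{\left(O \right)} = - 6 O$
$K{\left(m{\left(-4 \right)},1 \right)} \left(L{\left(-15 \right)} - 337\right) = \left(-180 - -30 + 18 \cdot 1 - 3\right) \left(\left(-6\right) \left(-15\right) - 337\right) = \left(-180 + 30 + 18 - 3\right) \left(90 - 337\right) = \left(-135\right) \left(-247\right) = 33345$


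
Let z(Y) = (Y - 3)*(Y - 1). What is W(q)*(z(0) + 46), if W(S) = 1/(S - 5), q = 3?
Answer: -49/2 ≈ -24.500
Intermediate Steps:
z(Y) = (-1 + Y)*(-3 + Y) (z(Y) = (-3 + Y)*(-1 + Y) = (-1 + Y)*(-3 + Y))
W(S) = 1/(-5 + S)
W(q)*(z(0) + 46) = ((3 + 0² - 4*0) + 46)/(-5 + 3) = ((3 + 0 + 0) + 46)/(-2) = -(3 + 46)/2 = -½*49 = -49/2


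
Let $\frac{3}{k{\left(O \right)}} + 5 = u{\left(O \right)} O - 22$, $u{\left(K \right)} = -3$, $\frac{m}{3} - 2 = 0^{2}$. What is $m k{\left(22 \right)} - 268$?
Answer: $- \frac{8314}{31} \approx -268.19$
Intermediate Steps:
$m = 6$ ($m = 6 + 3 \cdot 0^{2} = 6 + 3 \cdot 0 = 6 + 0 = 6$)
$k{\left(O \right)} = \frac{3}{-27 - 3 O}$ ($k{\left(O \right)} = \frac{3}{-5 - \left(22 + 3 O\right)} = \frac{3}{-27 - 3 O}$)
$m k{\left(22 \right)} - 268 = \frac{6}{-9 - 22} - 268 = \frac{6}{-31} - 268 = 6 \left(- \frac{1}{31}\right) - 268 = - \frac{6}{31} - 268 = - \frac{8314}{31}$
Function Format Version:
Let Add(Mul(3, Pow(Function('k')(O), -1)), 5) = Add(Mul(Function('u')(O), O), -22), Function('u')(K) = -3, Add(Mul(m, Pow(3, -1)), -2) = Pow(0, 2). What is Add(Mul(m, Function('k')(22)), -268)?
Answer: Rational(-8314, 31) ≈ -268.19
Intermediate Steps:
m = 6 (m = Add(6, Mul(3, Pow(0, 2))) = Add(6, Mul(3, 0)) = Add(6, 0) = 6)
Function('k')(O) = Mul(3, Pow(Add(-27, Mul(-3, O)), -1)) (Function('k')(O) = Mul(3, Pow(Add(-5, Add(Mul(-3, O), -22)), -1)) = Mul(3, Pow(Add(-5, Add(-22, Mul(-3, O))), -1)) = Mul(3, Pow(Add(-27, Mul(-3, O)), -1)))
Add(Mul(m, Function('k')(22)), -268) = Add(Mul(6, Pow(Add(-9, Mul(-1, 22)), -1)), -268) = Add(Mul(6, Pow(Add(-9, -22), -1)), -268) = Add(Mul(6, Pow(-31, -1)), -268) = Add(Mul(6, Rational(-1, 31)), -268) = Add(Rational(-6, 31), -268) = Rational(-8314, 31)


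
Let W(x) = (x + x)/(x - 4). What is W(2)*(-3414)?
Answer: 6828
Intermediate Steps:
W(x) = 2*x/(-4 + x) (W(x) = (2*x)/(-4 + x) = 2*x/(-4 + x))
W(2)*(-3414) = (2*2/(-4 + 2))*(-3414) = (2*2/(-2))*(-3414) = (2*2*(-1/2))*(-3414) = -2*(-3414) = 6828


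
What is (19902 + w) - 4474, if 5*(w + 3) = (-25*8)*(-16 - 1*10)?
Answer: 16465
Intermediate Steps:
w = 1037 (w = -3 + ((-25*8)*(-16 - 1*10))/5 = -3 + (-200*(-16 - 10))/5 = -3 + (-200*(-26))/5 = -3 + (⅕)*5200 = -3 + 1040 = 1037)
(19902 + w) - 4474 = (19902 + 1037) - 4474 = 20939 - 4474 = 16465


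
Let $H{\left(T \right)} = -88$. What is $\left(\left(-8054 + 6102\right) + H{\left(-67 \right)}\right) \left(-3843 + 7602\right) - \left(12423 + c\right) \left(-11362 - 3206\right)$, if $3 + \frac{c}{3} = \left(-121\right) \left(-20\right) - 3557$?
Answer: $123487344$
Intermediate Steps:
$c = -3420$ ($c = -9 + 3 \left(\left(-121\right) \left(-20\right) - 3557\right) = -9 + 3 \left(2420 - 3557\right) = -9 + 3 \left(-1137\right) = -9 - 3411 = -3420$)
$\left(\left(-8054 + 6102\right) + H{\left(-67 \right)}\right) \left(-3843 + 7602\right) - \left(12423 + c\right) \left(-11362 - 3206\right) = \left(\left(-8054 + 6102\right) - 88\right) \left(-3843 + 7602\right) - \left(12423 - 3420\right) \left(-11362 - 3206\right) = \left(-1952 - 88\right) 3759 - 9003 \left(-14568\right) = \left(-2040\right) 3759 - -131155704 = -7668360 + 131155704 = 123487344$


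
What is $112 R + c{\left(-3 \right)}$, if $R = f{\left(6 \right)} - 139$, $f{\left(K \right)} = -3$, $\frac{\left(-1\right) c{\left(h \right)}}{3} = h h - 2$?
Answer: $-15925$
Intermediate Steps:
$c{\left(h \right)} = 6 - 3 h^{2}$ ($c{\left(h \right)} = - 3 \left(h h - 2\right) = - 3 \left(h^{2} - 2\right) = - 3 \left(-2 + h^{2}\right) = 6 - 3 h^{2}$)
$R = -142$ ($R = -3 - 139 = -142$)
$112 R + c{\left(-3 \right)} = 112 \left(-142\right) + \left(6 - 3 \left(-3\right)^{2}\right) = -15904 + \left(6 - 27\right) = -15904 - 21 = -15925$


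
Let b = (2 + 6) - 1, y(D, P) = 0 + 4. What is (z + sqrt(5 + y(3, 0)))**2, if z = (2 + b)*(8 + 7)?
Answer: 19044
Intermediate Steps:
y(D, P) = 4
b = 7 (b = 8 - 1 = 7)
z = 135 (z = (2 + 7)*(8 + 7) = 9*15 = 135)
(z + sqrt(5 + y(3, 0)))**2 = (135 + sqrt(5 + 4))**2 = (135 + sqrt(9))**2 = (135 + 3)**2 = 138**2 = 19044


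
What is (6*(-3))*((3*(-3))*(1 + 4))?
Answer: 810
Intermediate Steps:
(6*(-3))*((3*(-3))*(1 + 4)) = -(-162)*5 = -18*(-45) = 810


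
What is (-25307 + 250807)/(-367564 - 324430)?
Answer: -112750/345997 ≈ -0.32587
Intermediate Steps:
(-25307 + 250807)/(-367564 - 324430) = 225500/(-691994) = 225500*(-1/691994) = -112750/345997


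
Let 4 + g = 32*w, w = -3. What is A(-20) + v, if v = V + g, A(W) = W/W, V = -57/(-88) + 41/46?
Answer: -197261/2024 ≈ -97.461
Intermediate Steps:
g = -100 (g = -4 + 32*(-3) = -4 - 96 = -100)
V = 3115/2024 (V = -57*(-1/88) + 41*(1/46) = 57/88 + 41/46 = 3115/2024 ≈ 1.5390)
A(W) = 1
v = -199285/2024 (v = 3115/2024 - 100 = -199285/2024 ≈ -98.461)
A(-20) + v = 1 - 199285/2024 = -197261/2024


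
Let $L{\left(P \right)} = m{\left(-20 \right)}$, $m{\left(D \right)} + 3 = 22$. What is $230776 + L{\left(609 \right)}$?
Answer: $230795$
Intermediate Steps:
$m{\left(D \right)} = 19$ ($m{\left(D \right)} = -3 + 22 = 19$)
$L{\left(P \right)} = 19$
$230776 + L{\left(609 \right)} = 230776 + 19 = 230795$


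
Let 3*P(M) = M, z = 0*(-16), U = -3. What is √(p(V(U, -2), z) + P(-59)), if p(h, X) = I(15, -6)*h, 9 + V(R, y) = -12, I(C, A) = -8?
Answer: √1335/3 ≈ 12.179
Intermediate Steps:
z = 0
P(M) = M/3
V(R, y) = -21 (V(R, y) = -9 - 12 = -21)
p(h, X) = -8*h
√(p(V(U, -2), z) + P(-59)) = √(-8*(-21) + (⅓)*(-59)) = √(168 - 59/3) = √(445/3) = √1335/3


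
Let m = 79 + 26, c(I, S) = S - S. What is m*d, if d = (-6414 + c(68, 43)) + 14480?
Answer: 846930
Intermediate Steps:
c(I, S) = 0
m = 105
d = 8066 (d = (-6414 + 0) + 14480 = -6414 + 14480 = 8066)
m*d = 105*8066 = 846930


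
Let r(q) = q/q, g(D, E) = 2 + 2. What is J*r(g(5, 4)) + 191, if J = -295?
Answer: -104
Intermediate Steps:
g(D, E) = 4
r(q) = 1
J*r(g(5, 4)) + 191 = -295*1 + 191 = -295 + 191 = -104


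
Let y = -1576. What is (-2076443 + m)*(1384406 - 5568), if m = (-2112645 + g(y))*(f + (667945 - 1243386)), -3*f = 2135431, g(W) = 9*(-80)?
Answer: 3751032036453937426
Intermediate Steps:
g(W) = -720
f = -2135431/3 (f = -⅓*2135431 = -2135431/3 ≈ -7.1181e+5)
m = 2720431914070 (m = (-2112645 - 720)*(-2135431/3 + (667945 - 1243386)) = -2113365*(-2135431/3 - 575441) = -2113365*(-3861754/3) = 2720431914070)
(-2076443 + m)*(1384406 - 5568) = (-2076443 + 2720431914070)*(1384406 - 5568) = 2720429837627*1378838 = 3751032036453937426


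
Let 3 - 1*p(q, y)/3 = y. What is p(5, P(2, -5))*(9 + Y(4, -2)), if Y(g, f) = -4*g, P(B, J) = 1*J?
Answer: -168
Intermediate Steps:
P(B, J) = J
p(q, y) = 9 - 3*y
p(5, P(2, -5))*(9 + Y(4, -2)) = (9 - 3*(-5))*(9 - 4*4) = (9 + 15)*(9 - 16) = 24*(-7) = -168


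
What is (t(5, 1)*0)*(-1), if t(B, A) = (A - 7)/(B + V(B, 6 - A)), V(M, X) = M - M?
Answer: 0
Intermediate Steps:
V(M, X) = 0
t(B, A) = (-7 + A)/B (t(B, A) = (A - 7)/(B + 0) = (-7 + A)/B)
(t(5, 1)*0)*(-1) = (((-7 + 1)/5)*0)*(-1) = (((⅕)*(-6))*0)*(-1) = -6/5*0*(-1) = 0*(-1) = 0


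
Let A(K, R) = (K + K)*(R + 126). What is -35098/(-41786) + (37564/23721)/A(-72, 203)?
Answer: 4930222088513/5869920190932 ≈ 0.83991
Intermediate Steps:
A(K, R) = 2*K*(126 + R) (A(K, R) = (2*K)*(126 + R) = 2*K*(126 + R))
-35098/(-41786) + (37564/23721)/A(-72, 203) = -35098/(-41786) + (37564/23721)/((2*(-72)*(126 + 203))) = -35098*(-1/41786) + (37564*(1/23721))/((2*(-72)*329)) = 17549/20893 + (37564/23721)/(-47376) = 17549/20893 + (37564/23721)*(-1/47376) = 17549/20893 - 9391/280951524 = 4930222088513/5869920190932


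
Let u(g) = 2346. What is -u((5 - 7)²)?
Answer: -2346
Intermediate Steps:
-u((5 - 7)²) = -1*2346 = -2346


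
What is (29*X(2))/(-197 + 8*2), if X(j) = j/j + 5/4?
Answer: -261/724 ≈ -0.36050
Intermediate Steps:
X(j) = 9/4 (X(j) = 1 + 5*(1/4) = 1 + 5/4 = 9/4)
(29*X(2))/(-197 + 8*2) = (29*(9/4))/(-197 + 8*2) = 261/(4*(-197 + 16)) = (261/4)/(-181) = (261/4)*(-1/181) = -261/724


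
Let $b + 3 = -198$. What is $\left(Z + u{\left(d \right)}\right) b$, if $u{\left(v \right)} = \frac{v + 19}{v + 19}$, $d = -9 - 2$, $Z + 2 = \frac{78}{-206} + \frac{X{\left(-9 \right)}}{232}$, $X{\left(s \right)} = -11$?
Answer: $\frac{6849477}{23896} \approx 286.64$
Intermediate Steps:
$b = -201$ ($b = -3 - 198 = -201$)
$Z = - \frac{57973}{23896}$ ($Z = -2 + \left(\frac{78}{-206} - \frac{11}{232}\right) = -2 + \left(78 \left(- \frac{1}{206}\right) - \frac{11}{232}\right) = -2 - \frac{10181}{23896} = - \frac{57973}{23896} \approx -2.4261$)
$d = -11$
$u{\left(v \right)} = 1$ ($u{\left(v \right)} = \frac{19 + v}{19 + v} = 1$)
$\left(Z + u{\left(d \right)}\right) b = \left(- \frac{57973}{23896} + 1\right) \left(-201\right) = \left(- \frac{34077}{23896}\right) \left(-201\right) = \frac{6849477}{23896}$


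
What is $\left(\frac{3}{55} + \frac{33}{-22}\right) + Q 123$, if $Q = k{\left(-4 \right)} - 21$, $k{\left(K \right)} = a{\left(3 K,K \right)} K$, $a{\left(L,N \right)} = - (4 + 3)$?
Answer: $\frac{94551}{110} \approx 859.55$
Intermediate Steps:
$a{\left(L,N \right)} = -7$ ($a{\left(L,N \right)} = \left(-1\right) 7 = -7$)
$k{\left(K \right)} = - 7 K$
$Q = 7$ ($Q = \left(-7\right) \left(-4\right) - 21 = 28 - 21 = 7$)
$\left(\frac{3}{55} + \frac{33}{-22}\right) + Q 123 = \left(\frac{3}{55} + \frac{33}{-22}\right) + 7 \cdot 123 = \left(3 \cdot \frac{1}{55} + 33 \left(- \frac{1}{22}\right)\right) + 861 = \left(\frac{3}{55} - \frac{3}{2}\right) + 861 = - \frac{159}{110} + 861 = \frac{94551}{110}$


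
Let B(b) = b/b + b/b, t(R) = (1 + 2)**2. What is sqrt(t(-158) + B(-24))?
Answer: sqrt(11) ≈ 3.3166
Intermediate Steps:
t(R) = 9 (t(R) = 3**2 = 9)
B(b) = 2 (B(b) = 1 + 1 = 2)
sqrt(t(-158) + B(-24)) = sqrt(9 + 2) = sqrt(11)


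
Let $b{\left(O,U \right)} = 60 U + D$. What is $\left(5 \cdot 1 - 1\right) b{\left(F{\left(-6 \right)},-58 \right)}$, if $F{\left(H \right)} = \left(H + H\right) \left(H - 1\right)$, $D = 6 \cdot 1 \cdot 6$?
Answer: $-13776$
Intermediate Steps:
$D = 36$ ($D = 6 \cdot 6 = 36$)
$F{\left(H \right)} = 2 H \left(-1 + H\right)$
$b{\left(O,U \right)} = 36 + 60 U$ ($b{\left(O,U \right)} = 60 U + 36 = 36 + 60 U$)
$\left(5 \cdot 1 - 1\right) b{\left(F{\left(-6 \right)},-58 \right)} = \left(5 \cdot 1 - 1\right) \left(36 + 60 \left(-58\right)\right) = \left(5 - 1\right) \left(36 - 3480\right) = 4 \left(-3444\right) = -13776$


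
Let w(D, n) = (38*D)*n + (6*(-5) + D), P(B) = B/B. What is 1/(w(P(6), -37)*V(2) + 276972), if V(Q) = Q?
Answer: 1/274102 ≈ 3.6483e-6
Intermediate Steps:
P(B) = 1
w(D, n) = -30 + D + 38*D*n (w(D, n) = 38*D*n + (-30 + D) = -30 + D + 38*D*n)
1/(w(P(6), -37)*V(2) + 276972) = 1/((-30 + 1 + 38*1*(-37))*2 + 276972) = 1/((-30 + 1 - 1406)*2 + 276972) = 1/(-1435*2 + 276972) = 1/(-2870 + 276972) = 1/274102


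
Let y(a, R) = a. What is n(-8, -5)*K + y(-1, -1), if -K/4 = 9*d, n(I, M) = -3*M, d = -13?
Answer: 7019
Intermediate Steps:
K = 468 (K = -36*(-13) = -4*(-117) = 468)
n(-8, -5)*K + y(-1, -1) = -3*(-5)*468 - 1 = 15*468 - 1 = 7020 - 1 = 7019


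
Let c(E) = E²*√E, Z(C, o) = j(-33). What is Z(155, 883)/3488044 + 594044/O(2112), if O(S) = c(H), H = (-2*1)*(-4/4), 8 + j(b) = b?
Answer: -41/3488044 + 148511*√2/2 ≈ 1.0501e+5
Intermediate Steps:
j(b) = -8 + b
Z(C, o) = -41 (Z(C, o) = -8 - 33 = -41)
H = 2 (H = -(-8)/4 = -2*(-1) = 2)
c(E) = E^(5/2)
O(S) = 4*√2 (O(S) = 2^(5/2) = 4*√2)
Z(155, 883)/3488044 + 594044/O(2112) = -41/3488044 + 594044/((4*√2)) = -41*1/3488044 + 594044*(√2/8) = -41/3488044 + 148511*√2/2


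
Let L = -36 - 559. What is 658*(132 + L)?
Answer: -304654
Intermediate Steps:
L = -595
658*(132 + L) = 658*(132 - 595) = 658*(-463) = -304654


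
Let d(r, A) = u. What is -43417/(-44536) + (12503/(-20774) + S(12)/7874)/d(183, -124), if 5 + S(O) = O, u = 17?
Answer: 29088622480755/30961049668328 ≈ 0.93952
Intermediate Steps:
S(O) = -5 + O
d(r, A) = 17
-43417/(-44536) + (12503/(-20774) + S(12)/7874)/d(183, -124) = -43417/(-44536) + (12503/(-20774) + (-5 + 12)/7874)/17 = -43417*(-1/44536) + (12503*(-1/20774) + 7*(1/7874))*(1/17) = 43417/44536 + (-12503/20774 + 7/7874)*(1/17) = 43417/44536 - 24575801/40893619*1/17 = 43417/44536 - 24575801/695191523 = 29088622480755/30961049668328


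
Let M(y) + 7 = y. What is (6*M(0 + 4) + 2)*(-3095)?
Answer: 49520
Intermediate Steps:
M(y) = -7 + y
(6*M(0 + 4) + 2)*(-3095) = (6*(-7 + (0 + 4)) + 2)*(-3095) = (6*(-7 + 4) + 2)*(-3095) = (6*(-3) + 2)*(-3095) = (-18 + 2)*(-3095) = -16*(-3095) = 49520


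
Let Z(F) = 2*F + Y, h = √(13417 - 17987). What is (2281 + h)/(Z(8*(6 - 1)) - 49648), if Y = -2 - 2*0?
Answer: -2281/49570 - I*√4570/49570 ≈ -0.046016 - 0.0013638*I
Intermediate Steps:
Y = -2 (Y = -2 + 0 = -2)
h = I*√4570 (h = √(-4570) = I*√4570 ≈ 67.602*I)
Z(F) = -2 + 2*F (Z(F) = 2*F - 2 = -2 + 2*F)
(2281 + h)/(Z(8*(6 - 1)) - 49648) = (2281 + I*√4570)/((-2 + 2*(8*(6 - 1))) - 49648) = (2281 + I*√4570)/((-2 + 2*(8*5)) - 49648) = (2281 + I*√4570)/((-2 + 2*40) - 49648) = (2281 + I*√4570)/((-2 + 80) - 49648) = (2281 + I*√4570)/(78 - 49648) = (2281 + I*√4570)/(-49570) = (2281 + I*√4570)*(-1/49570) = -2281/49570 - I*√4570/49570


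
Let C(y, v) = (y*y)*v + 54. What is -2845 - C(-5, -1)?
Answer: -2874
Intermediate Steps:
C(y, v) = 54 + v*y² (C(y, v) = y²*v + 54 = v*y² + 54 = 54 + v*y²)
-2845 - C(-5, -1) = -2845 - (54 - 1*(-5)²) = -2845 - (54 - 1*25) = -2845 - (54 - 25) = -2845 - 1*29 = -2845 - 29 = -2874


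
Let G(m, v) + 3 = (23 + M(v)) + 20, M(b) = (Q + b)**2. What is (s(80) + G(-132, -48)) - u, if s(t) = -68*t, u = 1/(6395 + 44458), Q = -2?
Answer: -147473701/50853 ≈ -2900.0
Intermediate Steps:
M(b) = (-2 + b)**2
u = 1/50853 ≈ 1.9665e-5
G(m, v) = 40 + (-2 + v)**2 (G(m, v) = -3 + ((23 + (-2 + v)**2) + 20) = -3 + (43 + (-2 + v)**2) = 40 + (-2 + v)**2)
(s(80) + G(-132, -48)) - u = (-68*80 + (40 + (-2 - 48)**2)) - 1*1/50853 = (-5440 + (40 + (-50)**2)) - 1/50853 = (-5440 + (40 + 2500)) - 1/50853 = (-5440 + 2540) - 1/50853 = -2900 - 1/50853 = -147473701/50853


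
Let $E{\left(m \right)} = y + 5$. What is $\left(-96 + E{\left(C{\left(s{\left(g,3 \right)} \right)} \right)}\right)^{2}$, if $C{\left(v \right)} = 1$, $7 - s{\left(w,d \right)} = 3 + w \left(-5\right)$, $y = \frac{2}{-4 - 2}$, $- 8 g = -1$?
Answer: $\frac{75076}{9} \approx 8341.8$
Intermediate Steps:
$g = \frac{1}{8}$ ($g = \left(- \frac{1}{8}\right) \left(-1\right) = \frac{1}{8} \approx 0.125$)
$y = - \frac{1}{3}$ ($y = \frac{2}{-6} = 2 \left(- \frac{1}{6}\right) = - \frac{1}{3} \approx -0.33333$)
$s{\left(w,d \right)} = 4 + 5 w$ ($s{\left(w,d \right)} = 7 - \left(3 + w \left(-5\right)\right) = 7 - \left(3 - 5 w\right) = 7 + \left(-3 + 5 w\right) = 4 + 5 w$)
$E{\left(m \right)} = \frac{14}{3}$ ($E{\left(m \right)} = - \frac{1}{3} + 5 = \frac{14}{3}$)
$\left(-96 + E{\left(C{\left(s{\left(g,3 \right)} \right)} \right)}\right)^{2} = \left(-96 + \frac{14}{3}\right)^{2} = \left(- \frac{274}{3}\right)^{2} = \frac{75076}{9}$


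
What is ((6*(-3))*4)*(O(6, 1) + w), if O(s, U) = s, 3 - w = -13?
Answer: -1584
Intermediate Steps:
w = 16 (w = 3 - 1*(-13) = 3 + 13 = 16)
((6*(-3))*4)*(O(6, 1) + w) = ((6*(-3))*4)*(6 + 16) = -18*4*22 = -72*22 = -1584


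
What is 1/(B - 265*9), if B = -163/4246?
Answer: -4246/10126873 ≈ -0.00041928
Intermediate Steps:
B = -163/4246 (B = -163*1/4246 = -163/4246 ≈ -0.038389)
1/(B - 265*9) = 1/(-163/4246 - 265*9) = 1/(-163/4246 - 2385) = 1/(-10126873/4246) = -4246/10126873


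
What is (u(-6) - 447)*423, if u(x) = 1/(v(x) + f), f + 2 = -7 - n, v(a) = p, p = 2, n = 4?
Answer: -2080314/11 ≈ -1.8912e+5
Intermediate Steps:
v(a) = 2
f = -13 (f = -2 + (-7 - 1*4) = -2 + (-7 - 4) = -2 - 11 = -13)
u(x) = -1/11 (u(x) = 1/(2 - 13) = 1/(-11) = -1/11)
(u(-6) - 447)*423 = (-1/11 - 447)*423 = -4918/11*423 = -2080314/11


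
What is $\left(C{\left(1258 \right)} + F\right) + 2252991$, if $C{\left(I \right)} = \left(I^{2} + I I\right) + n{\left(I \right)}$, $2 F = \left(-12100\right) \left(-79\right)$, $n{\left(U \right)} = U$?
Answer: $5897327$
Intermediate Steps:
$F = 477950$ ($F = \frac{\left(-12100\right) \left(-79\right)}{2} = \frac{1}{2} \cdot 955900 = 477950$)
$C{\left(I \right)} = I + 2 I^{2}$ ($C{\left(I \right)} = \left(I^{2} + I I\right) + I = \left(I^{2} + I^{2}\right) + I = 2 I^{2} + I = I + 2 I^{2}$)
$\left(C{\left(1258 \right)} + F\right) + 2252991 = \left(1258 \left(1 + 2 \cdot 1258\right) + 477950\right) + 2252991 = \left(1258 \left(1 + 2516\right) + 477950\right) + 2252991 = \left(1258 \cdot 2517 + 477950\right) + 2252991 = \left(3166386 + 477950\right) + 2252991 = 3644336 + 2252991 = 5897327$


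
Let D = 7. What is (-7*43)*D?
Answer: -2107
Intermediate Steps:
(-7*43)*D = -7*43*7 = -301*7 = -2107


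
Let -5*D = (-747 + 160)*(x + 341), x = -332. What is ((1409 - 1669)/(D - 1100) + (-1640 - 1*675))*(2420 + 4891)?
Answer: -3663213105/217 ≈ -1.6881e+7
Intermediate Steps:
D = 5283/5 (D = -(-747 + 160)*(-332 + 341)/5 = -(-587)*9/5 = -1/5*(-5283) = 5283/5 ≈ 1056.6)
((1409 - 1669)/(D - 1100) + (-1640 - 1*675))*(2420 + 4891) = ((1409 - 1669)/(5283/5 - 1100) + (-1640 - 1*675))*(2420 + 4891) = (-260/(-217/5) + (-1640 - 675))*7311 = (-260*(-5/217) - 2315)*7311 = (1300/217 - 2315)*7311 = -501055/217*7311 = -3663213105/217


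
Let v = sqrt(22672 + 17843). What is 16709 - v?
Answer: 16709 - sqrt(40515) ≈ 16508.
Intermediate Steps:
v = sqrt(40515) ≈ 201.28
16709 - v = 16709 - sqrt(40515)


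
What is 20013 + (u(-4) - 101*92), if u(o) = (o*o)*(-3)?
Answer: 10673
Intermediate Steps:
u(o) = -3*o² (u(o) = o²*(-3) = -3*o²)
20013 + (u(-4) - 101*92) = 20013 + (-3*(-4)² - 101*92) = 20013 + (-3*16 - 9292) = 20013 + (-48 - 9292) = 20013 - 9340 = 10673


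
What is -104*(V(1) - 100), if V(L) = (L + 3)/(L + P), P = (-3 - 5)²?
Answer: 51968/5 ≈ 10394.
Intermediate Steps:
P = 64 (P = (-8)² = 64)
V(L) = (3 + L)/(64 + L) (V(L) = (L + 3)/(L + 64) = (3 + L)/(64 + L))
-104*(V(1) - 100) = -104*((3 + 1)/(64 + 1) - 100) = -104*(4/65 - 100) = -104*(-6496/65) = 51968/5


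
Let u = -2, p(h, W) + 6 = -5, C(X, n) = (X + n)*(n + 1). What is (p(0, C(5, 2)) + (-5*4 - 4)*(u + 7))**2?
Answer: 17161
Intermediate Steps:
C(X, n) = (1 + n)*(X + n) (C(X, n) = (X + n)*(1 + n) = (1 + n)*(X + n))
p(h, W) = -11 (p(h, W) = -6 - 5 = -11)
(p(0, C(5, 2)) + (-5*4 - 4)*(u + 7))**2 = (-11 + (-5*4 - 4)*(-2 + 7))**2 = (-11 + (-20 - 4)*5)**2 = (-11 - 24*5)**2 = (-11 - 120)**2 = (-131)**2 = 17161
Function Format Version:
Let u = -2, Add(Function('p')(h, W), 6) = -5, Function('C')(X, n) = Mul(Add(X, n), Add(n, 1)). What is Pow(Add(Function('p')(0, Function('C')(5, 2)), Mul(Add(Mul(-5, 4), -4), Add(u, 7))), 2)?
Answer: 17161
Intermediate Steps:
Function('C')(X, n) = Mul(Add(1, n), Add(X, n)) (Function('C')(X, n) = Mul(Add(X, n), Add(1, n)) = Mul(Add(1, n), Add(X, n)))
Function('p')(h, W) = -11 (Function('p')(h, W) = Add(-6, -5) = -11)
Pow(Add(Function('p')(0, Function('C')(5, 2)), Mul(Add(Mul(-5, 4), -4), Add(u, 7))), 2) = Pow(Add(-11, Mul(Add(Mul(-5, 4), -4), Add(-2, 7))), 2) = Pow(Add(-11, Mul(Add(-20, -4), 5)), 2) = Pow(Add(-11, Mul(-24, 5)), 2) = Pow(Add(-11, -120), 2) = Pow(-131, 2) = 17161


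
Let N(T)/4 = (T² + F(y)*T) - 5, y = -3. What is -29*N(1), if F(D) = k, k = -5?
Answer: 1044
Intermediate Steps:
F(D) = -5
N(T) = -20 - 20*T + 4*T² (N(T) = 4*((T² - 5*T) - 5) = 4*(-5 + T² - 5*T) = -20 - 20*T + 4*T²)
-29*N(1) = -29*(-20 - 20*1 + 4*1²) = -29*(-20 - 20 + 4*1) = -29*(-20 - 20 + 4) = -29*(-36) = 1044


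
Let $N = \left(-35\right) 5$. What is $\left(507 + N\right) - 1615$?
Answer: $-1283$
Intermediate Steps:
$N = -175$
$\left(507 + N\right) - 1615 = \left(507 - 175\right) - 1615 = 332 - 1615 = -1283$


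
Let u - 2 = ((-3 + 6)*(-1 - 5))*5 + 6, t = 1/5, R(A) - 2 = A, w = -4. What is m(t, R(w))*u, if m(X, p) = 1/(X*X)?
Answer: -2050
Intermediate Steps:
R(A) = 2 + A
t = ⅕ ≈ 0.20000
m(X, p) = X⁻² (m(X, p) = 1/(X²) = X⁻²)
u = -82 (u = 2 + (((-3 + 6)*(-1 - 5))*5 + 6) = 2 + ((3*(-6))*5 + 6) = 2 + (-18*5 + 6) = 2 + (-90 + 6) = 2 - 84 = -82)
m(t, R(w))*u = -82/(⅕)² = 25*(-82) = -2050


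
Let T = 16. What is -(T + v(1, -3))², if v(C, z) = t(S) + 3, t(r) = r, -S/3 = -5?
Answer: -1156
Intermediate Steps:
S = 15 (S = -3*(-5) = 15)
v(C, z) = 18 (v(C, z) = 15 + 3 = 18)
-(T + v(1, -3))² = -(16 + 18)² = -1*34² = -1*1156 = -1156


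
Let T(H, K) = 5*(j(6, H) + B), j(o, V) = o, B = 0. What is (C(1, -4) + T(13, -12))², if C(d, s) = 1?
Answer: 961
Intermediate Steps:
T(H, K) = 30 (T(H, K) = 5*(6 + 0) = 5*6 = 30)
(C(1, -4) + T(13, -12))² = (1 + 30)² = 31² = 961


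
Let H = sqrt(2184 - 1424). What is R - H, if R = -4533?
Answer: -4533 - 2*sqrt(190) ≈ -4560.6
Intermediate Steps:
H = 2*sqrt(190) (H = sqrt(760) = 2*sqrt(190) ≈ 27.568)
R - H = -4533 - 2*sqrt(190)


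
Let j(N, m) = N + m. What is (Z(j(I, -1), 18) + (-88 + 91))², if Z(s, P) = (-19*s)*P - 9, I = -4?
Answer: 2903616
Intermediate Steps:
Z(s, P) = -9 - 19*P*s (Z(s, P) = -19*P*s - 9 = -9 - 19*P*s)
(Z(j(I, -1), 18) + (-88 + 91))² = ((-9 - 19*18*(-4 - 1)) + (-88 + 91))² = ((-9 - 19*18*(-5)) + 3)² = ((-9 + 1710) + 3)² = (1701 + 3)² = 1704² = 2903616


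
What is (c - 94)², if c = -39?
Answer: 17689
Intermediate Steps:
(c - 94)² = (-39 - 94)² = (-133)² = 17689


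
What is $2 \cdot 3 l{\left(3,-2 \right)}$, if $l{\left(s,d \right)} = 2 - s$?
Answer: $-6$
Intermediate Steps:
$2 \cdot 3 l{\left(3,-2 \right)} = 2 \cdot 3 \left(2 - 3\right) = 6 \left(2 - 3\right) = 6 \left(-1\right) = -6$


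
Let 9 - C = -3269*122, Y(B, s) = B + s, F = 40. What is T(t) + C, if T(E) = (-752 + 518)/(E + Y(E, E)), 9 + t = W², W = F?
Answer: 634533679/1591 ≈ 3.9883e+5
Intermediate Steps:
W = 40
t = 1591 (t = -9 + 40² = -9 + 1600 = 1591)
T(E) = -78/E (T(E) = (-752 + 518)/(E + (E + E)) = -234/(E + 2*E) = -234*1/(3*E) = -78/E)
C = 398827 (C = 9 - (-3269)*122 = 9 - 1*(-398818) = 9 + 398818 = 398827)
T(t) + C = -78/1591 + 398827 = 634533679/1591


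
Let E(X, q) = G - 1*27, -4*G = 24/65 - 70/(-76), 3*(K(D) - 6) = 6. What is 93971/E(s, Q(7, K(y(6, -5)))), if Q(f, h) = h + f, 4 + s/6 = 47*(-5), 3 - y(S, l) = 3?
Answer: -928433480/269947 ≈ -3439.3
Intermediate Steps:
y(S, l) = 0 (y(S, l) = 3 - 1*3 = 3 - 3 = 0)
K(D) = 8 (K(D) = 6 + (⅓)*6 = 6 + 2 = 8)
G = -3187/9880 (G = -(24/65 - 70/(-76))/4 = -(24*(1/65) - 70*(-1/76))/4 = -(24/65 + 35/38)/4 = -¼*3187/2470 = -3187/9880 ≈ -0.32257)
s = -1434 (s = -24 + 6*(47*(-5)) = -24 + 6*(-235) = -24 - 1410 = -1434)
Q(f, h) = f + h
E(X, q) = -269947/9880 (E(X, q) = -3187/9880 - 1*27 = -3187/9880 - 27 = -269947/9880)
93971/E(s, Q(7, K(y(6, -5)))) = 93971/(-269947/9880) = 93971*(-9880/269947) = -928433480/269947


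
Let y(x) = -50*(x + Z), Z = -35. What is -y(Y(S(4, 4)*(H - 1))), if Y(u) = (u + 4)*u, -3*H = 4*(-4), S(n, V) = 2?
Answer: 33650/9 ≈ 3738.9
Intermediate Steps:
H = 16/3 (H = -4*(-4)/3 = -⅓*(-16) = 16/3 ≈ 5.3333)
Y(u) = u*(4 + u) (Y(u) = (4 + u)*u = u*(4 + u))
y(x) = 1750 - 50*x (y(x) = -50*(x - 35) = -50*(-35 + x) = 1750 - 50*x)
-y(Y(S(4, 4)*(H - 1))) = -(1750 - 50*2*(16/3 - 1)*(4 + 2*(16/3 - 1))) = -(1750 - 50*2*(13/3)*(4 + 2*(13/3))) = -(1750 - 1300*(4 + 26/3)/3) = -(1750 - 1300*38/(3*3)) = -(1750 - 50*988/9) = -(1750 - 49400/9) = -1*(-33650/9) = 33650/9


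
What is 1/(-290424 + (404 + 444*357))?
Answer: -1/131512 ≈ -7.6039e-6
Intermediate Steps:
1/(-290424 + (404 + 444*357)) = 1/(-290424 + (404 + 158508)) = 1/(-290424 + 158912) = 1/(-131512) = -1/131512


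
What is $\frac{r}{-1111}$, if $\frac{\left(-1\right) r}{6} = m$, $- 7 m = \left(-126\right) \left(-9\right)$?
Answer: $- \frac{972}{1111} \approx -0.87489$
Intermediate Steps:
$m = -162$ ($m = - \frac{\left(-126\right) \left(-9\right)}{7} = \left(- \frac{1}{7}\right) 1134 = -162$)
$r = 972$ ($r = \left(-6\right) \left(-162\right) = 972$)
$\frac{r}{-1111} = \frac{972}{-1111} = 972 \left(- \frac{1}{1111}\right) = - \frac{972}{1111}$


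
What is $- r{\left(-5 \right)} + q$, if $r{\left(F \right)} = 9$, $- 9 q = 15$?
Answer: $- \frac{32}{3} \approx -10.667$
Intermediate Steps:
$q = - \frac{5}{3}$ ($q = \left(- \frac{1}{9}\right) 15 = - \frac{5}{3} \approx -1.6667$)
$- r{\left(-5 \right)} + q = \left(-1\right) 9 - \frac{5}{3} = -9 - \frac{5}{3} = - \frac{32}{3}$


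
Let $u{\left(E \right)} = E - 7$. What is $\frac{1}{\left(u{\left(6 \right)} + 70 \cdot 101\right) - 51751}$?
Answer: $- \frac{1}{44682} \approx -2.238 \cdot 10^{-5}$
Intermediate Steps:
$u{\left(E \right)} = -7 + E$ ($u{\left(E \right)} = E - 7 = -7 + E$)
$\frac{1}{\left(u{\left(6 \right)} + 70 \cdot 101\right) - 51751} = \frac{1}{\left(\left(-7 + 6\right) + 70 \cdot 101\right) - 51751} = \frac{1}{\left(-1 + 7070\right) - 51751} = \frac{1}{7069 - 51751} = \frac{1}{-44682} = - \frac{1}{44682}$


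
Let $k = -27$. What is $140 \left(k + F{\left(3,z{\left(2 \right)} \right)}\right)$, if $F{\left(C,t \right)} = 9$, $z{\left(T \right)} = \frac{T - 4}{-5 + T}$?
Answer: $-2520$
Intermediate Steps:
$z{\left(T \right)} = \frac{-4 + T}{-5 + T}$
$140 \left(k + F{\left(3,z{\left(2 \right)} \right)}\right) = 140 \left(-27 + 9\right) = 140 \left(-18\right) = -2520$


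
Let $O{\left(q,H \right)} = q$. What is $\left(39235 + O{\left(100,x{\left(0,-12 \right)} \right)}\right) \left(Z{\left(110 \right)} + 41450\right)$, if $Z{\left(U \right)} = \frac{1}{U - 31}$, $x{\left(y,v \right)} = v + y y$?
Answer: $\frac{128804463585}{79} \approx 1.6304 \cdot 10^{9}$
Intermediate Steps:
$x{\left(y,v \right)} = v + y^{2}$
$Z{\left(U \right)} = \frac{1}{-31 + U}$
$\left(39235 + O{\left(100,x{\left(0,-12 \right)} \right)}\right) \left(Z{\left(110 \right)} + 41450\right) = \left(39235 + 100\right) \left(\frac{1}{-31 + 110} + 41450\right) = 39335 \left(\frac{1}{79} + 41450\right) = 39335 \cdot \frac{3274551}{79} = \frac{128804463585}{79}$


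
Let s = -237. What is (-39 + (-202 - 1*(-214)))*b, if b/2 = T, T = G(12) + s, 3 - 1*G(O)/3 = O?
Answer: 14256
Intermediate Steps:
G(O) = 9 - 3*O
T = -264 (T = (9 - 3*12) - 237 = (9 - 36) - 237 = -27 - 237 = -264)
b = -528 (b = 2*(-264) = -528)
(-39 + (-202 - 1*(-214)))*b = (-39 + (-202 - 1*(-214)))*(-528) = (-39 + (-202 + 214))*(-528) = (-39 + 12)*(-528) = -27*(-528) = 14256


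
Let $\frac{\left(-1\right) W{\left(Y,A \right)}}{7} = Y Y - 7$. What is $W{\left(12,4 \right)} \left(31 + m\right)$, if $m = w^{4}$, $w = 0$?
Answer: $-29729$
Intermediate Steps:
$W{\left(Y,A \right)} = 49 - 7 Y^{2}$ ($W{\left(Y,A \right)} = - 7 \left(Y Y - 7\right) = - 7 \left(Y^{2} - 7\right) = - 7 \left(-7 + Y^{2}\right) = 49 - 7 Y^{2}$)
$m = 0$ ($m = 0^{4} = 0$)
$W{\left(12,4 \right)} \left(31 + m\right) = \left(49 - 7 \cdot 12^{2}\right) \left(31 + 0\right) = \left(49 - 1008\right) 31 = \left(-959\right) 31 = -29729$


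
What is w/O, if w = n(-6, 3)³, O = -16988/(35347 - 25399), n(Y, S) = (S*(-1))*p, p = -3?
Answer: -1813023/4247 ≈ -426.90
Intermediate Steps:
n(Y, S) = 3*S (n(Y, S) = (S*(-1))*(-3) = -S*(-3) = 3*S)
O = -4247/2487 (O = -16988/9948 = -16988*1/9948 = -4247/2487 ≈ -1.7077)
w = 729 (w = (3*3)³ = 9³ = 729)
w/O = 729/(-4247/2487) = 729*(-2487/4247) = -1813023/4247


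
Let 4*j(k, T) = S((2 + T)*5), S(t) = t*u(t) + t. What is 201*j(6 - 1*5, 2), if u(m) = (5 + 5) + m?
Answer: 31155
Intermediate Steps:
u(m) = 10 + m
S(t) = t + t*(10 + t) (S(t) = t*(10 + t) + t = t + t*(10 + t))
j(k, T) = (10 + 5*T)*(21 + 5*T)/4 (j(k, T) = (((2 + T)*5)*(11 + (2 + T)*5))/4 = ((10 + 5*T)*(11 + (10 + 5*T)))/4 = ((10 + 5*T)*(21 + 5*T))/4 = (10 + 5*T)*(21 + 5*T)/4)
201*j(6 - 1*5, 2) = 201*(5*(2 + 2)*(21 + 5*2)/4) = 201*((5/4)*4*(21 + 10)) = 201*((5/4)*4*31) = 201*155 = 31155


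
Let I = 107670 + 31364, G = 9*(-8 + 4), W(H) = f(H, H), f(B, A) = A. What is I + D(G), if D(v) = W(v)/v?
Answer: 139035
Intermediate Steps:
W(H) = H
G = -36 (G = 9*(-4) = -36)
D(v) = 1 (D(v) = v/v = 1)
I = 139034
I + D(G) = 139034 + 1 = 139035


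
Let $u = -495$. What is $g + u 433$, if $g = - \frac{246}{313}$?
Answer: $- \frac{67087101}{313} \approx -2.1434 \cdot 10^{5}$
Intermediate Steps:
$g = - \frac{246}{313}$ ($g = \left(-246\right) \frac{1}{313} = - \frac{246}{313} \approx -0.78594$)
$g + u 433 = - \frac{246}{313} - 214335 = - \frac{67087101}{313}$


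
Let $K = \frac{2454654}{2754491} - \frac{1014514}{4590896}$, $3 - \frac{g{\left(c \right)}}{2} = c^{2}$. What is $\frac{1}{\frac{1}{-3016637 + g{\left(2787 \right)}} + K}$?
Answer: $\frac{117296426297439589192}{78607631139206232077} \approx 1.4922$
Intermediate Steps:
$g{\left(c \right)} = 6 - 2 c^{2}$
$K = \frac{4237295773805}{6322790856968}$ ($K = 2454654 \cdot \frac{1}{2754491} - \frac{507257}{2295448} = \frac{2454654}{2754491} - \frac{507257}{2295448} = \frac{4237295773805}{6322790856968} \approx 0.67016$)
$\frac{1}{\frac{1}{-3016637 + g{\left(2787 \right)}} + K} = \frac{1}{\frac{1}{-3016637 + \left(6 - 2 \cdot 2787^{2}\right)} + \frac{4237295773805}{6322790856968}} = \frac{1}{\frac{1}{-3016637 + \left(6 - 15534738\right)} + \frac{4237295773805}{6322790856968}} = \frac{1}{\frac{1}{-3016637 - 15534732} + \frac{4237295773805}{6322790856968}} = \frac{1}{\frac{1}{-18551369} + \frac{4237295773805}{6322790856968}} = \frac{1}{- \frac{1}{18551369} + \frac{4237295773805}{6322790856968}} = \frac{1}{\frac{78607631139206232077}{117296426297439589192}} = \frac{117296426297439589192}{78607631139206232077}$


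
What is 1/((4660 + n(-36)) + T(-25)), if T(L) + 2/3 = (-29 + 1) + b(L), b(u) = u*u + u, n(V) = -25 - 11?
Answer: 3/15586 ≈ 0.00019248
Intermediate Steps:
n(V) = -36
b(u) = u + u² (b(u) = u² + u = u + u²)
T(L) = -86/3 + L*(1 + L) (T(L) = -⅔ + ((-29 + 1) + L*(1 + L)) = -⅔ + (-28 + L*(1 + L)) = -86/3 + L*(1 + L))
1/((4660 + n(-36)) + T(-25)) = 1/((4660 - 36) + (-86/3 - 25 + (-25)²)) = 1/(4624 + (-86/3 - 25 + 625)) = 1/(4624 + 1714/3) = 1/(15586/3) = 3/15586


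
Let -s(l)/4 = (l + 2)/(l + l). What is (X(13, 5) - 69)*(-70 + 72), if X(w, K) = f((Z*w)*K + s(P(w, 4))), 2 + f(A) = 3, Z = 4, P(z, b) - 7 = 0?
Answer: -136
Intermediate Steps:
P(z, b) = 7 (P(z, b) = 7 + 0 = 7)
s(l) = -2*(2 + l)/l (s(l) = -4*(l + 2)/(l + l) = -4*(2 + l)/(2*l) = -4*(2 + l)*1/(2*l) = -2*(2 + l)/l)
f(A) = 1 (f(A) = -2 + 3 = 1)
X(w, K) = 1
(X(13, 5) - 69)*(-70 + 72) = (1 - 69)*(-70 + 72) = -68*2 = -136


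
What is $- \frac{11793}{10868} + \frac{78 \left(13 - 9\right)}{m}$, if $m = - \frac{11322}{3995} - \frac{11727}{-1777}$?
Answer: $\frac{35831921299}{438165156} \approx 81.777$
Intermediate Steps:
$m = \frac{1572363}{417595}$ ($m = \left(-11322\right) \frac{1}{3995} - - \frac{11727}{1777} = - \frac{666}{235} + \frac{11727}{1777} = \frac{1572363}{417595} \approx 3.7653$)
$- \frac{11793}{10868} + \frac{78 \left(13 - 9\right)}{m} = - \frac{11793}{10868} + \frac{78 \left(13 - 9\right)}{\frac{1572363}{417595}} = \left(-11793\right) \frac{1}{10868} + 78 \cdot 4 \cdot \frac{417595}{1572363} = - \frac{11793}{10868} + 312 \cdot \frac{417595}{1572363} = - \frac{11793}{10868} + \frac{3340760}{40317} = \frac{35831921299}{438165156}$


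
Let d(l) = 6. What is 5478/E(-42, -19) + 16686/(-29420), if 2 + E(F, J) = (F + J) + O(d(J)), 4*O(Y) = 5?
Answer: -324386241/3633370 ≈ -89.280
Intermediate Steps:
O(Y) = 5/4 (O(Y) = (1/4)*5 = 5/4)
E(F, J) = -3/4 + F + J (E(F, J) = -2 + ((F + J) + 5/4) = -2 + (5/4 + F + J) = -3/4 + F + J)
5478/E(-42, -19) + 16686/(-29420) = 5478/(-3/4 - 42 - 19) + 16686/(-29420) = 5478/(-247/4) + 16686*(-1/29420) = 5478*(-4/247) - 8343/14710 = -21912/247 - 8343/14710 = -324386241/3633370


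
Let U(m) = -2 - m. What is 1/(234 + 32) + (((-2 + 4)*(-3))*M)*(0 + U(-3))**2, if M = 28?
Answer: -44687/266 ≈ -168.00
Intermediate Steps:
1/(234 + 32) + (((-2 + 4)*(-3))*M)*(0 + U(-3))**2 = 1/(234 + 32) + (((-2 + 4)*(-3))*28)*(0 + (-2 - 1*(-3)))**2 = 1/266 + ((2*(-3))*28)*(0 + (-2 + 3))**2 = 1/266 + (-6*28)*(0 + 1)**2 = 1/266 - 168*1**2 = 1/266 - 168*1 = 1/266 - 168 = -44687/266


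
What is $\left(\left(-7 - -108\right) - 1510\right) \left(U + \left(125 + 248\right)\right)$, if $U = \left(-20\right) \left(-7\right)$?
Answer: $-722817$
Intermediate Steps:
$U = 140$
$\left(\left(-7 - -108\right) - 1510\right) \left(U + \left(125 + 248\right)\right) = \left(\left(-7 - -108\right) - 1510\right) \left(140 + \left(125 + 248\right)\right) = \left(\left(-7 + 108\right) - 1510\right) \left(140 + 373\right) = \left(101 - 1510\right) 513 = \left(-1409\right) 513 = -722817$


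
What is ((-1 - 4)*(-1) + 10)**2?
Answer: 225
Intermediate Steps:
((-1 - 4)*(-1) + 10)**2 = (-5*(-1) + 10)**2 = (5 + 10)**2 = 15**2 = 225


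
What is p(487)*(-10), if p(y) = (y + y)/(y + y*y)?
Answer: -5/122 ≈ -0.040984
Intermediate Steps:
p(y) = 2*y/(y + y²) (p(y) = (2*y)/(y + y²) = 2*y/(y + y²))
p(487)*(-10) = (2/(1 + 487))*(-10) = (2/488)*(-10) = (2*(1/488))*(-10) = (1/244)*(-10) = -5/122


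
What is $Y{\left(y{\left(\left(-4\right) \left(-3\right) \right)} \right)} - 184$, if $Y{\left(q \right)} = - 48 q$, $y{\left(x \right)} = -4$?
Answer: $8$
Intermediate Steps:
$Y{\left(y{\left(\left(-4\right) \left(-3\right) \right)} \right)} - 184 = \left(-48\right) \left(-4\right) - 184 = 192 - 184 = 8$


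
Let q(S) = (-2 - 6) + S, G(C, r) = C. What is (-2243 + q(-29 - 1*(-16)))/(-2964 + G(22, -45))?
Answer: 1132/1471 ≈ 0.76954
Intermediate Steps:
q(S) = -8 + S
(-2243 + q(-29 - 1*(-16)))/(-2964 + G(22, -45)) = (-2243 + (-8 + (-29 - 1*(-16))))/(-2964 + 22) = (-2243 + (-8 + (-29 + 16)))/(-2942) = (-2243 + (-8 - 13))*(-1/2942) = (-2243 - 21)*(-1/2942) = -2264*(-1/2942) = 1132/1471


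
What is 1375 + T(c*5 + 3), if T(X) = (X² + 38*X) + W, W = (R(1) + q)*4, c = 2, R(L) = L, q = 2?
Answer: 2050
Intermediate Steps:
W = 12 (W = (1 + 2)*4 = 3*4 = 12)
T(X) = 12 + X² + 38*X (T(X) = (X² + 38*X) + 12 = 12 + X² + 38*X)
1375 + T(c*5 + 3) = 1375 + (12 + (2*5 + 3)² + 38*(2*5 + 3)) = 1375 + (12 + (10 + 3)² + 38*(10 + 3)) = 1375 + (12 + 13² + 38*13) = 1375 + (12 + 169 + 494) = 1375 + 675 = 2050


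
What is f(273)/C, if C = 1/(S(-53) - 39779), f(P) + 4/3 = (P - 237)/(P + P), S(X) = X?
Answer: 1060144/21 ≈ 50483.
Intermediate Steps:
f(P) = -4/3 + (-237 + P)/(2*P) (f(P) = -4/3 + (P - 237)/(P + P) = -4/3 + (-237 + P)/((2*P)) = -4/3 + (-237 + P)*(1/(2*P)) = -4/3 + (-237 + P)/(2*P))
C = -1/39832 (C = 1/(-53 - 39779) = 1/(-39832) = -1/39832 ≈ -2.5105e-5)
f(273)/C = ((⅙)*(-711 - 5*273)/273)/(-1/39832) = ((⅙)*(1/273)*(-711 - 1365))*(-39832) = ((⅙)*(1/273)*(-2076))*(-39832) = -346/273*(-39832) = 1060144/21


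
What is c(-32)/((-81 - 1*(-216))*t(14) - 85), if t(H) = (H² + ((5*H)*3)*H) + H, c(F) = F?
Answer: -32/425165 ≈ -7.5265e-5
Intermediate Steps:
t(H) = H + 16*H² (t(H) = (H² + (15*H)*H) + H = (H² + 15*H²) + H = 16*H² + H = H + 16*H²)
c(-32)/((-81 - 1*(-216))*t(14) - 85) = -32/((-81 - 1*(-216))*(14*(1 + 16*14)) - 85) = -32/((-81 + 216)*(14*(1 + 224)) - 85) = -32/(135*(14*225) - 85) = -32/(135*3150 - 85) = -32/(425250 - 85) = -32/425165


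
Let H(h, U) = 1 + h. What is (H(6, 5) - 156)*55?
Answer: -8195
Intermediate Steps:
(H(6, 5) - 156)*55 = ((1 + 6) - 156)*55 = (7 - 156)*55 = -149*55 = -8195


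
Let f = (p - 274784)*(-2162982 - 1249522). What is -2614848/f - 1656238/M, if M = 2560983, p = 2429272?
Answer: -190265383357651703/294200881898335419 ≈ -0.64672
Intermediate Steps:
f = -7352198917952 (f = (2429272 - 274784)*(-2162982 - 1249522) = 2154488*(-3412504) = -7352198917952)
-2614848/f - 1656238/M = -2614848/(-7352198917952) - 1656238/2560983 = -2614848*(-1/7352198917952) - 1656238*1/2560983 = 40857/114878108093 - 1656238/2560983 = -190265383357651703/294200881898335419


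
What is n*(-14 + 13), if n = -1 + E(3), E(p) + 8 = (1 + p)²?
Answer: -7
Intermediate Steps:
E(p) = -8 + (1 + p)²
n = 7 (n = -1 + (-8 + (1 + 3)²) = -1 + (-8 + 4²) = -1 + (-8 + 16) = -1 + 8 = 7)
n*(-14 + 13) = 7*(-14 + 13) = 7*(-1) = -7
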